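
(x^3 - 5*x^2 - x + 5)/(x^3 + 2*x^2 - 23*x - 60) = (x^2 - 1)/(x^2 + 7*x + 12)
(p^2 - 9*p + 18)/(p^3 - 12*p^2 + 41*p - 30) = (p - 3)/(p^2 - 6*p + 5)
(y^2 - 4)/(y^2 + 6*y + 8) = (y - 2)/(y + 4)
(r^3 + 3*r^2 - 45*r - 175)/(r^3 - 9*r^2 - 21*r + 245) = (r + 5)/(r - 7)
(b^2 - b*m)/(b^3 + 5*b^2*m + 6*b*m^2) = (b - m)/(b^2 + 5*b*m + 6*m^2)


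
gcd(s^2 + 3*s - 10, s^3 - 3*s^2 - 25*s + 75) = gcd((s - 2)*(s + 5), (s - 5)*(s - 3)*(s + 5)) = s + 5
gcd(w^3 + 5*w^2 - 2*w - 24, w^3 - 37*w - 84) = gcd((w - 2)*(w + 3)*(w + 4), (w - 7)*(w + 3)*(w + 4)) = w^2 + 7*w + 12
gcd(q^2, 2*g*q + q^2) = q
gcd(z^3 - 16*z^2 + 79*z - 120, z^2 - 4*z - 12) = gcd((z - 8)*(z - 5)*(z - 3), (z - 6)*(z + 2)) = 1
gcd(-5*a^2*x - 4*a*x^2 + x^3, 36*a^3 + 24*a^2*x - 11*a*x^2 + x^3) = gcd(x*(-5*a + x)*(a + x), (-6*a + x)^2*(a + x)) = a + x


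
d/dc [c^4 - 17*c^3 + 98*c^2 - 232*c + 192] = 4*c^3 - 51*c^2 + 196*c - 232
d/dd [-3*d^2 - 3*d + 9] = -6*d - 3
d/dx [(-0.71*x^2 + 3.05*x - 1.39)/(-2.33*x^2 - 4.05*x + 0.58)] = (9.982*x^2 - 7.301*x - 3.8605)/(5.4289*x^4 + 18.873*x^3 + 13.6997*x^2 - 4.698*x + 0.3364)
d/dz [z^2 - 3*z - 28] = 2*z - 3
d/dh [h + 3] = 1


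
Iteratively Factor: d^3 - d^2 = (d)*(d^2 - d) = d*(d - 1)*(d)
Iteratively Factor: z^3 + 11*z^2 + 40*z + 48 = (z + 4)*(z^2 + 7*z + 12) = (z + 4)^2*(z + 3)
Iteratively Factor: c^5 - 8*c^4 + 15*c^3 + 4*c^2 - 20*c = (c + 1)*(c^4 - 9*c^3 + 24*c^2 - 20*c) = (c - 5)*(c + 1)*(c^3 - 4*c^2 + 4*c) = (c - 5)*(c - 2)*(c + 1)*(c^2 - 2*c) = (c - 5)*(c - 2)^2*(c + 1)*(c)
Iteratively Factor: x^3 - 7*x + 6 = (x - 1)*(x^2 + x - 6) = (x - 2)*(x - 1)*(x + 3)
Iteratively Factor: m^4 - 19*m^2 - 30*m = (m + 2)*(m^3 - 2*m^2 - 15*m) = (m - 5)*(m + 2)*(m^2 + 3*m) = m*(m - 5)*(m + 2)*(m + 3)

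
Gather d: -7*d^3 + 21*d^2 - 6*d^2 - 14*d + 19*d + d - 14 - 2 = -7*d^3 + 15*d^2 + 6*d - 16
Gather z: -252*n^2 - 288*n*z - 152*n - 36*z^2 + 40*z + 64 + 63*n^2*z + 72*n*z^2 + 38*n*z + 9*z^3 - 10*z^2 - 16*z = -252*n^2 - 152*n + 9*z^3 + z^2*(72*n - 46) + z*(63*n^2 - 250*n + 24) + 64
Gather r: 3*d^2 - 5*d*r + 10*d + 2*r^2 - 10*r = 3*d^2 + 10*d + 2*r^2 + r*(-5*d - 10)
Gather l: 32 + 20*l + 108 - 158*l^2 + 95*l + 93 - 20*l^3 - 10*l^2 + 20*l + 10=-20*l^3 - 168*l^2 + 135*l + 243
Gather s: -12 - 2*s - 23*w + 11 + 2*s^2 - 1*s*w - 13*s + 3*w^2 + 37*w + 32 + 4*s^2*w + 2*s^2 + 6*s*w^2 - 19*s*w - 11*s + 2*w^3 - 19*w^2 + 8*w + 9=s^2*(4*w + 4) + s*(6*w^2 - 20*w - 26) + 2*w^3 - 16*w^2 + 22*w + 40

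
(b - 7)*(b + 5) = b^2 - 2*b - 35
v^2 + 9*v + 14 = (v + 2)*(v + 7)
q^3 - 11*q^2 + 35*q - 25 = (q - 5)^2*(q - 1)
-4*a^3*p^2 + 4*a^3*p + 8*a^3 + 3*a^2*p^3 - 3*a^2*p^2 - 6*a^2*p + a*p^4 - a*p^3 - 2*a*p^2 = (-a + p)*(4*a + p)*(p - 2)*(a*p + a)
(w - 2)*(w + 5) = w^2 + 3*w - 10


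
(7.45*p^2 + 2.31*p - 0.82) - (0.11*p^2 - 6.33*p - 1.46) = 7.34*p^2 + 8.64*p + 0.64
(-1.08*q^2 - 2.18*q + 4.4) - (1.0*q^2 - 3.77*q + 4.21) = -2.08*q^2 + 1.59*q + 0.19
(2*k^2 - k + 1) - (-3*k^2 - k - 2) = 5*k^2 + 3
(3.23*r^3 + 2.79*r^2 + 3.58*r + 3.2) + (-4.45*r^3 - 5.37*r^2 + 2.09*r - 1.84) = -1.22*r^3 - 2.58*r^2 + 5.67*r + 1.36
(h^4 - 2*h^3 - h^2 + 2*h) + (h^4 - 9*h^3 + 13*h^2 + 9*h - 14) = 2*h^4 - 11*h^3 + 12*h^2 + 11*h - 14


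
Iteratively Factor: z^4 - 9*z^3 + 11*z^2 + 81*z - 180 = (z - 4)*(z^3 - 5*z^2 - 9*z + 45) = (z - 5)*(z - 4)*(z^2 - 9) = (z - 5)*(z - 4)*(z + 3)*(z - 3)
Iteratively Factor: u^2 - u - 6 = (u + 2)*(u - 3)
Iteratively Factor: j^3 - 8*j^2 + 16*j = (j)*(j^2 - 8*j + 16) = j*(j - 4)*(j - 4)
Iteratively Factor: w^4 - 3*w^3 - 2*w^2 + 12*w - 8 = (w - 2)*(w^3 - w^2 - 4*w + 4) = (w - 2)^2*(w^2 + w - 2) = (w - 2)^2*(w + 2)*(w - 1)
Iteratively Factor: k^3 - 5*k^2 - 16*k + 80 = (k - 5)*(k^2 - 16) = (k - 5)*(k - 4)*(k + 4)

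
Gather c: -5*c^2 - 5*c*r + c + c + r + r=-5*c^2 + c*(2 - 5*r) + 2*r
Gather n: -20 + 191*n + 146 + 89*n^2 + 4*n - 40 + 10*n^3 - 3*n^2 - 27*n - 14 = 10*n^3 + 86*n^2 + 168*n + 72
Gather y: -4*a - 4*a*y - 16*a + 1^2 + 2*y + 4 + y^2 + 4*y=-20*a + y^2 + y*(6 - 4*a) + 5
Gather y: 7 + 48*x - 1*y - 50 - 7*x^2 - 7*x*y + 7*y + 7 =-7*x^2 + 48*x + y*(6 - 7*x) - 36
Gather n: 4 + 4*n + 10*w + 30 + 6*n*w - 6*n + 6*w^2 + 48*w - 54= n*(6*w - 2) + 6*w^2 + 58*w - 20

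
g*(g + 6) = g^2 + 6*g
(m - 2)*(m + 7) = m^2 + 5*m - 14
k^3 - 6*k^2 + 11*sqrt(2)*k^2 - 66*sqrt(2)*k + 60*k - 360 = (k - 6)*(k + 5*sqrt(2))*(k + 6*sqrt(2))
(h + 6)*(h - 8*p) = h^2 - 8*h*p + 6*h - 48*p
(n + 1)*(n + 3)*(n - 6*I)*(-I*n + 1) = -I*n^4 - 5*n^3 - 4*I*n^3 - 20*n^2 - 9*I*n^2 - 15*n - 24*I*n - 18*I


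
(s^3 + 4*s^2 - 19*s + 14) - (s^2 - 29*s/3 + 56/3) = s^3 + 3*s^2 - 28*s/3 - 14/3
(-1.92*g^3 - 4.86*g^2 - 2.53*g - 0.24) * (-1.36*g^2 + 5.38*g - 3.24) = 2.6112*g^5 - 3.72*g^4 - 16.4852*g^3 + 2.4614*g^2 + 6.906*g + 0.7776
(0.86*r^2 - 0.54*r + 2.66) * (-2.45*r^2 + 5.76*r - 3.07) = -2.107*r^4 + 6.2766*r^3 - 12.2676*r^2 + 16.9794*r - 8.1662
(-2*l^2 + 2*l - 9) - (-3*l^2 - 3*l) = l^2 + 5*l - 9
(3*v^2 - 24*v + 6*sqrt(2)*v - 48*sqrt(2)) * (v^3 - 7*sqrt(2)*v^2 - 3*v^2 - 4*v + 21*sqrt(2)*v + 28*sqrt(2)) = 3*v^5 - 33*v^4 - 15*sqrt(2)*v^4 - 24*v^3 + 165*sqrt(2)*v^3 - 300*sqrt(2)*v^2 + 1020*v^2 - 1680*v - 480*sqrt(2)*v - 2688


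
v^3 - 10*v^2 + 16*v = v*(v - 8)*(v - 2)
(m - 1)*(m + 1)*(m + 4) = m^3 + 4*m^2 - m - 4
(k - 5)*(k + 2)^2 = k^3 - k^2 - 16*k - 20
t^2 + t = t*(t + 1)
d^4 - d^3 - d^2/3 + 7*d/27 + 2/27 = (d - 1)*(d - 2/3)*(d + 1/3)^2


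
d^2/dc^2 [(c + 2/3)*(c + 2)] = 2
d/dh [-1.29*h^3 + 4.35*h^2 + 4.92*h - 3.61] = -3.87*h^2 + 8.7*h + 4.92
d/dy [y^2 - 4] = 2*y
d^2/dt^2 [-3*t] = 0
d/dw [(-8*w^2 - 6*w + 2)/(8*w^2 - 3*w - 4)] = 2*(36*w^2 + 16*w + 15)/(64*w^4 - 48*w^3 - 55*w^2 + 24*w + 16)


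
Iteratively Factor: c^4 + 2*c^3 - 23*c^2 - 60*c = (c + 3)*(c^3 - c^2 - 20*c) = c*(c + 3)*(c^2 - c - 20) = c*(c - 5)*(c + 3)*(c + 4)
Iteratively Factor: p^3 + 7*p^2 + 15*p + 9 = (p + 3)*(p^2 + 4*p + 3) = (p + 3)^2*(p + 1)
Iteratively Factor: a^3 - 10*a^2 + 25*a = (a - 5)*(a^2 - 5*a) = a*(a - 5)*(a - 5)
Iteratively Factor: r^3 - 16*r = (r + 4)*(r^2 - 4*r) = r*(r + 4)*(r - 4)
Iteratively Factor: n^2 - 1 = (n - 1)*(n + 1)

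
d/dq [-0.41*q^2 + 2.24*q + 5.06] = 2.24 - 0.82*q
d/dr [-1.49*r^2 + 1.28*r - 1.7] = 1.28 - 2.98*r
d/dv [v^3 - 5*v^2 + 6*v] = 3*v^2 - 10*v + 6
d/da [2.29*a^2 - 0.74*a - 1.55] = 4.58*a - 0.74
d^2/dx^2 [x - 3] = 0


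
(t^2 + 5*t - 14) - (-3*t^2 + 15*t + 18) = 4*t^2 - 10*t - 32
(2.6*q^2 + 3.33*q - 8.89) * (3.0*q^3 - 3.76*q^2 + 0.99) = 7.8*q^5 + 0.214*q^4 - 39.1908*q^3 + 36.0004*q^2 + 3.2967*q - 8.8011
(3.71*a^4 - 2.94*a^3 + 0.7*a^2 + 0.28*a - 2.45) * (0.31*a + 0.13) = 1.1501*a^5 - 0.4291*a^4 - 0.1652*a^3 + 0.1778*a^2 - 0.7231*a - 0.3185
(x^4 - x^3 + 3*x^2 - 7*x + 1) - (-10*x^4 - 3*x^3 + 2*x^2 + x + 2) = 11*x^4 + 2*x^3 + x^2 - 8*x - 1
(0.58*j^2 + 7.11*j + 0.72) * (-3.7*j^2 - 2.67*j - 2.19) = -2.146*j^4 - 27.8556*j^3 - 22.9179*j^2 - 17.4933*j - 1.5768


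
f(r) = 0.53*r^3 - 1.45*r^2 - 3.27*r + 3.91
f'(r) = 1.59*r^2 - 2.9*r - 3.27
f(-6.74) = -202.20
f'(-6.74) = 88.51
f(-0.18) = 4.45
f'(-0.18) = -2.70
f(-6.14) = -153.36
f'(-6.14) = 74.48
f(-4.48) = -58.20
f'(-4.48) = 41.63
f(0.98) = -0.19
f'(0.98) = -4.58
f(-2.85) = -10.82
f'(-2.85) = 17.91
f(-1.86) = 1.57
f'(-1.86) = 7.62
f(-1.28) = 4.61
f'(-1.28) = 3.05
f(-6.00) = -143.15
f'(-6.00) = 71.37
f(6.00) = 46.57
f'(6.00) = 36.57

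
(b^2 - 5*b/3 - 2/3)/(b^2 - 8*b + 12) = (b + 1/3)/(b - 6)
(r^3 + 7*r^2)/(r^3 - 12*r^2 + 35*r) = r*(r + 7)/(r^2 - 12*r + 35)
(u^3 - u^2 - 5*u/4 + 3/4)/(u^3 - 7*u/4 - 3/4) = (2*u - 1)/(2*u + 1)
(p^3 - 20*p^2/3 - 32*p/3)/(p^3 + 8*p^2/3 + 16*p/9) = 3*(p - 8)/(3*p + 4)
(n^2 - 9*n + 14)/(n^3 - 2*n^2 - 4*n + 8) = (n - 7)/(n^2 - 4)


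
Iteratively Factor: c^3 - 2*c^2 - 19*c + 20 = (c - 1)*(c^2 - c - 20) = (c - 5)*(c - 1)*(c + 4)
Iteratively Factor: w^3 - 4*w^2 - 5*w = (w - 5)*(w^2 + w) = w*(w - 5)*(w + 1)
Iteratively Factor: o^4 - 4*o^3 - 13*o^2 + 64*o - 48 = (o - 3)*(o^3 - o^2 - 16*o + 16) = (o - 3)*(o + 4)*(o^2 - 5*o + 4) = (o - 3)*(o - 1)*(o + 4)*(o - 4)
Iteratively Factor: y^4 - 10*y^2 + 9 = (y - 1)*(y^3 + y^2 - 9*y - 9) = (y - 1)*(y + 3)*(y^2 - 2*y - 3) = (y - 3)*(y - 1)*(y + 3)*(y + 1)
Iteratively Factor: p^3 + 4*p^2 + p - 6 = (p + 2)*(p^2 + 2*p - 3) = (p - 1)*(p + 2)*(p + 3)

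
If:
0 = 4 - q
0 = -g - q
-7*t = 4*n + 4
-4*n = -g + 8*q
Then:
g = -4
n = -9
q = 4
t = 32/7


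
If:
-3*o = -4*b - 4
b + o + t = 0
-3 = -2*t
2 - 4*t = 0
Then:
No Solution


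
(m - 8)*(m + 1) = m^2 - 7*m - 8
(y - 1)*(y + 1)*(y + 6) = y^3 + 6*y^2 - y - 6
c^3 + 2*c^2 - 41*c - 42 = (c - 6)*(c + 1)*(c + 7)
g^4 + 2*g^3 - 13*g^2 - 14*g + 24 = (g - 3)*(g - 1)*(g + 2)*(g + 4)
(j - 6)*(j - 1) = j^2 - 7*j + 6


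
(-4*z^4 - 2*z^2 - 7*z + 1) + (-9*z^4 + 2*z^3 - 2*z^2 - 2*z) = -13*z^4 + 2*z^3 - 4*z^2 - 9*z + 1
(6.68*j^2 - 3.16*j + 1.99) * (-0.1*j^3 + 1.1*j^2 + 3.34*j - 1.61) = -0.668*j^5 + 7.664*j^4 + 18.6362*j^3 - 19.1202*j^2 + 11.7342*j - 3.2039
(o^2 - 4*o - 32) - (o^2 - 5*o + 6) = o - 38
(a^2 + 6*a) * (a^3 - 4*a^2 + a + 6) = a^5 + 2*a^4 - 23*a^3 + 12*a^2 + 36*a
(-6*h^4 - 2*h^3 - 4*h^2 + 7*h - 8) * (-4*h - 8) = 24*h^5 + 56*h^4 + 32*h^3 + 4*h^2 - 24*h + 64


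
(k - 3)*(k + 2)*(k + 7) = k^3 + 6*k^2 - 13*k - 42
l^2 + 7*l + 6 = (l + 1)*(l + 6)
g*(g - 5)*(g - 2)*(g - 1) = g^4 - 8*g^3 + 17*g^2 - 10*g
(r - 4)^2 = r^2 - 8*r + 16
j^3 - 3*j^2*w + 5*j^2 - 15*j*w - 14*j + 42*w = (j - 2)*(j + 7)*(j - 3*w)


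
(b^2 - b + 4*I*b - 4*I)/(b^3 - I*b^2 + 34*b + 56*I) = (b - 1)/(b^2 - 5*I*b + 14)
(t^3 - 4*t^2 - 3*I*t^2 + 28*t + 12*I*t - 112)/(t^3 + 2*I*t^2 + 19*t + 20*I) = (t^3 + t^2*(-4 - 3*I) + t*(28 + 12*I) - 112)/(t^3 + 2*I*t^2 + 19*t + 20*I)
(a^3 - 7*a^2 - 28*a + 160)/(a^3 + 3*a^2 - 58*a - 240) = (a - 4)/(a + 6)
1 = 1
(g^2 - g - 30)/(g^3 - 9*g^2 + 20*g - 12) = (g + 5)/(g^2 - 3*g + 2)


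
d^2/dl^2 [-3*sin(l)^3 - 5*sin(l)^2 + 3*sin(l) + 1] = 27*sin(l)^3 + 20*sin(l)^2 - 21*sin(l) - 10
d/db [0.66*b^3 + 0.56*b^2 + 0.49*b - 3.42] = 1.98*b^2 + 1.12*b + 0.49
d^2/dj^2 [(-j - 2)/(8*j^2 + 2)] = 4*(-16*j^2*(j + 2) + (3*j + 2)*(4*j^2 + 1))/(4*j^2 + 1)^3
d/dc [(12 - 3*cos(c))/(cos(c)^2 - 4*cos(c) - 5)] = 3*(sin(c)^2 + 8*cos(c) - 22)*sin(c)/(sin(c)^2 + 4*cos(c) + 4)^2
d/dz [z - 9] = 1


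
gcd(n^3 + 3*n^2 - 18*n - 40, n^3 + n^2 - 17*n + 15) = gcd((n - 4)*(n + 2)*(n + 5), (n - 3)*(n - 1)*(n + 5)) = n + 5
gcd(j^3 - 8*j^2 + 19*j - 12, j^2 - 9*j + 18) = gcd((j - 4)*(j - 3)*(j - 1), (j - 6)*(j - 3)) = j - 3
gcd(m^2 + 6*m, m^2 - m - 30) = 1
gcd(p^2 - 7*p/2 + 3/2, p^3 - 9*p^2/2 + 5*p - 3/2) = p^2 - 7*p/2 + 3/2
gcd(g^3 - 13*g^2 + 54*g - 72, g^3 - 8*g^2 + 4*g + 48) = g^2 - 10*g + 24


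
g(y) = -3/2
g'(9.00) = 0.00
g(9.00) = -1.50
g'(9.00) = 0.00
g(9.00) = -1.50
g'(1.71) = 0.00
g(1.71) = -1.50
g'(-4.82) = 0.00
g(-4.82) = -1.50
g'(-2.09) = 0.00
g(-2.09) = -1.50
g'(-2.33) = 0.00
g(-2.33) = -1.50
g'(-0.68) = 0.00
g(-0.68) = -1.50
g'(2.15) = 0.00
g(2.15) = -1.50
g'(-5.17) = 0.00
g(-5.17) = -1.50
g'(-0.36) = 0.00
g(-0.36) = -1.50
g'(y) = 0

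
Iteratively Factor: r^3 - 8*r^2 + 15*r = (r)*(r^2 - 8*r + 15) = r*(r - 5)*(r - 3)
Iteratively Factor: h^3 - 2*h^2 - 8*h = (h - 4)*(h^2 + 2*h) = (h - 4)*(h + 2)*(h)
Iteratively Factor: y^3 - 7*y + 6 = (y + 3)*(y^2 - 3*y + 2) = (y - 1)*(y + 3)*(y - 2)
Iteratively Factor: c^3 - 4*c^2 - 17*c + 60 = (c - 5)*(c^2 + c - 12) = (c - 5)*(c + 4)*(c - 3)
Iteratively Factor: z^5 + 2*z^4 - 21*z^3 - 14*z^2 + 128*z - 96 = (z + 4)*(z^4 - 2*z^3 - 13*z^2 + 38*z - 24) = (z - 3)*(z + 4)*(z^3 + z^2 - 10*z + 8) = (z - 3)*(z - 1)*(z + 4)*(z^2 + 2*z - 8) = (z - 3)*(z - 2)*(z - 1)*(z + 4)*(z + 4)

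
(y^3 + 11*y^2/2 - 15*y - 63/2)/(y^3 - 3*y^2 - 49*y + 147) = (y + 3/2)/(y - 7)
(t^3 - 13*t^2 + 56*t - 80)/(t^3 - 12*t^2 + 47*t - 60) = (t - 4)/(t - 3)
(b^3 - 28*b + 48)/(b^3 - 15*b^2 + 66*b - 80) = (b^2 + 2*b - 24)/(b^2 - 13*b + 40)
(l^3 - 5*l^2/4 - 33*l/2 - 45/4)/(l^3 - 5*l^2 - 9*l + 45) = (l + 3/4)/(l - 3)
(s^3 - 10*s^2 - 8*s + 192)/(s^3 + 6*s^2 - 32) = (s^2 - 14*s + 48)/(s^2 + 2*s - 8)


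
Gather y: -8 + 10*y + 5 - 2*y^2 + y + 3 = -2*y^2 + 11*y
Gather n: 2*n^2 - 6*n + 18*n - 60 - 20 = 2*n^2 + 12*n - 80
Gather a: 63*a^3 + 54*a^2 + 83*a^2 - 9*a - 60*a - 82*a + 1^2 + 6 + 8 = 63*a^3 + 137*a^2 - 151*a + 15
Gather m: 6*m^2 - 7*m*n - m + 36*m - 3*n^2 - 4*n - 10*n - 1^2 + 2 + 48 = 6*m^2 + m*(35 - 7*n) - 3*n^2 - 14*n + 49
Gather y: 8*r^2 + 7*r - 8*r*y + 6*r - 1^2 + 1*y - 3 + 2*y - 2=8*r^2 + 13*r + y*(3 - 8*r) - 6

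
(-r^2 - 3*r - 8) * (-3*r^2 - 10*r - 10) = 3*r^4 + 19*r^3 + 64*r^2 + 110*r + 80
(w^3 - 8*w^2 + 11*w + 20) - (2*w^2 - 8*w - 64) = w^3 - 10*w^2 + 19*w + 84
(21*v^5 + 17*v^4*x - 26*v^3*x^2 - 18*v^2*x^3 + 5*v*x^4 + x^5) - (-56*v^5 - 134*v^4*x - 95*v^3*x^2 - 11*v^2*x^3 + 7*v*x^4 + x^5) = 77*v^5 + 151*v^4*x + 69*v^3*x^2 - 7*v^2*x^3 - 2*v*x^4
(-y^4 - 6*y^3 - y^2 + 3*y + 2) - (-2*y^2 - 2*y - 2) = -y^4 - 6*y^3 + y^2 + 5*y + 4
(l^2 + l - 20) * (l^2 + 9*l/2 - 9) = l^4 + 11*l^3/2 - 49*l^2/2 - 99*l + 180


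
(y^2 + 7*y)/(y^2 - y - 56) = y/(y - 8)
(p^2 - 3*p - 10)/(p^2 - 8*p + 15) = (p + 2)/(p - 3)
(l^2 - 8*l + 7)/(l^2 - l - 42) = (l - 1)/(l + 6)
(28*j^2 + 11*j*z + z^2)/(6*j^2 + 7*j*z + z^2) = (28*j^2 + 11*j*z + z^2)/(6*j^2 + 7*j*z + z^2)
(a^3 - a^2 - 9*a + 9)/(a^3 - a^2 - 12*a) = (a^2 - 4*a + 3)/(a*(a - 4))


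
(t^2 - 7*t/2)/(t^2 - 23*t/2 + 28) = t/(t - 8)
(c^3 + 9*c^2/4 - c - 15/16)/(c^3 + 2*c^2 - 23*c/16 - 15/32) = 2*(2*c + 1)/(4*c + 1)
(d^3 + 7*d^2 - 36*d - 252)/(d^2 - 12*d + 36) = (d^2 + 13*d + 42)/(d - 6)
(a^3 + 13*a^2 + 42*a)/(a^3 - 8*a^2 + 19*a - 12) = a*(a^2 + 13*a + 42)/(a^3 - 8*a^2 + 19*a - 12)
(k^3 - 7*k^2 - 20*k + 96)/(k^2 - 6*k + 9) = (k^2 - 4*k - 32)/(k - 3)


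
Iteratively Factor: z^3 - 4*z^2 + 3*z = (z - 1)*(z^2 - 3*z) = z*(z - 1)*(z - 3)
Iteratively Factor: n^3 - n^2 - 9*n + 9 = (n + 3)*(n^2 - 4*n + 3) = (n - 3)*(n + 3)*(n - 1)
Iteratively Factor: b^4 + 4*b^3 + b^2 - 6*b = (b + 2)*(b^3 + 2*b^2 - 3*b) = (b + 2)*(b + 3)*(b^2 - b) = b*(b + 2)*(b + 3)*(b - 1)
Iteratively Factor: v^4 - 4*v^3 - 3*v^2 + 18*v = (v - 3)*(v^3 - v^2 - 6*v) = (v - 3)^2*(v^2 + 2*v) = v*(v - 3)^2*(v + 2)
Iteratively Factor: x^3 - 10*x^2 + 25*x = (x)*(x^2 - 10*x + 25) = x*(x - 5)*(x - 5)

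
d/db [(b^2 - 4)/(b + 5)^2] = 10*b/(b + 5)^3 + 8/(b + 5)^3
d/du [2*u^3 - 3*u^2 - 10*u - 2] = 6*u^2 - 6*u - 10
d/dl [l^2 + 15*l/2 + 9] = 2*l + 15/2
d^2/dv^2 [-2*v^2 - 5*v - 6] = -4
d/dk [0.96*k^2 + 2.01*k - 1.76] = 1.92*k + 2.01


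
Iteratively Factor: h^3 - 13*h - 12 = (h + 1)*(h^2 - h - 12) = (h + 1)*(h + 3)*(h - 4)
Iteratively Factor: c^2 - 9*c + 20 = (c - 5)*(c - 4)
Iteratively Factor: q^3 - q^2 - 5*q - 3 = (q + 1)*(q^2 - 2*q - 3) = (q - 3)*(q + 1)*(q + 1)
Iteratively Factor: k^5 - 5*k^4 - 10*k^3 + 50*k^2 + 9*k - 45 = (k + 1)*(k^4 - 6*k^3 - 4*k^2 + 54*k - 45) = (k + 1)*(k + 3)*(k^3 - 9*k^2 + 23*k - 15) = (k - 5)*(k + 1)*(k + 3)*(k^2 - 4*k + 3) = (k - 5)*(k - 1)*(k + 1)*(k + 3)*(k - 3)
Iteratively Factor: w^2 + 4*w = (w)*(w + 4)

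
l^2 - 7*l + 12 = (l - 4)*(l - 3)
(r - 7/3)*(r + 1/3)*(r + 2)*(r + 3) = r^4 + 3*r^3 - 43*r^2/9 - 143*r/9 - 14/3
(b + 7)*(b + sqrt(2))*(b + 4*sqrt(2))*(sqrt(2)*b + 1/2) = sqrt(2)*b^4 + 7*sqrt(2)*b^3 + 21*b^3/2 + 21*sqrt(2)*b^2/2 + 147*b^2/2 + 4*b + 147*sqrt(2)*b/2 + 28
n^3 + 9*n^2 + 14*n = n*(n + 2)*(n + 7)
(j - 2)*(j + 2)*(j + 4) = j^3 + 4*j^2 - 4*j - 16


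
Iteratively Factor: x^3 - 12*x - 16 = (x - 4)*(x^2 + 4*x + 4) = (x - 4)*(x + 2)*(x + 2)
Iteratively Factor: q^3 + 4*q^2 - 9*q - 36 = (q + 3)*(q^2 + q - 12) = (q + 3)*(q + 4)*(q - 3)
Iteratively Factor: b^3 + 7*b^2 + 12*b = (b + 3)*(b^2 + 4*b) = (b + 3)*(b + 4)*(b)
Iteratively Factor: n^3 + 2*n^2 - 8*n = (n + 4)*(n^2 - 2*n) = n*(n + 4)*(n - 2)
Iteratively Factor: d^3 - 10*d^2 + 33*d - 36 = (d - 3)*(d^2 - 7*d + 12) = (d - 3)^2*(d - 4)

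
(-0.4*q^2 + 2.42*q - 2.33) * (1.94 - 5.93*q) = 2.372*q^3 - 15.1266*q^2 + 18.5117*q - 4.5202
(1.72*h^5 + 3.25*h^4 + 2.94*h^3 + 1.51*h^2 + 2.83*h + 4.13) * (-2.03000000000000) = -3.4916*h^5 - 6.5975*h^4 - 5.9682*h^3 - 3.0653*h^2 - 5.7449*h - 8.3839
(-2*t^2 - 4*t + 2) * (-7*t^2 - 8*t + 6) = 14*t^4 + 44*t^3 + 6*t^2 - 40*t + 12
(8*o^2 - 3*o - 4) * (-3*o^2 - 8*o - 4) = -24*o^4 - 55*o^3 + 4*o^2 + 44*o + 16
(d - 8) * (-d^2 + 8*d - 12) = -d^3 + 16*d^2 - 76*d + 96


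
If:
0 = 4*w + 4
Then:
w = -1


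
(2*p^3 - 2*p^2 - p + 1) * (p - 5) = 2*p^4 - 12*p^3 + 9*p^2 + 6*p - 5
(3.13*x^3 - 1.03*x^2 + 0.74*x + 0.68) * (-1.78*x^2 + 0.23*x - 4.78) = -5.5714*x^5 + 2.5533*x^4 - 16.5155*x^3 + 3.8832*x^2 - 3.3808*x - 3.2504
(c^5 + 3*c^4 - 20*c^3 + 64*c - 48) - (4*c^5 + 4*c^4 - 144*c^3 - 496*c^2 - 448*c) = -3*c^5 - c^4 + 124*c^3 + 496*c^2 + 512*c - 48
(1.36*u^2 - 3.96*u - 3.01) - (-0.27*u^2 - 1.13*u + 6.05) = 1.63*u^2 - 2.83*u - 9.06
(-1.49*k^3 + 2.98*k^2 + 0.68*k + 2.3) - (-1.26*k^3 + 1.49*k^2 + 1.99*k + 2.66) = -0.23*k^3 + 1.49*k^2 - 1.31*k - 0.36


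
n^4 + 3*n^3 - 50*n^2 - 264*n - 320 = (n - 8)*(n + 2)*(n + 4)*(n + 5)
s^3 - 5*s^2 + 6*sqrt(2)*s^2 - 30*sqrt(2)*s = s*(s - 5)*(s + 6*sqrt(2))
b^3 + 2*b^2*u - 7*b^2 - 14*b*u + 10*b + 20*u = (b - 5)*(b - 2)*(b + 2*u)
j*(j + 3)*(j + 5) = j^3 + 8*j^2 + 15*j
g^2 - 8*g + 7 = (g - 7)*(g - 1)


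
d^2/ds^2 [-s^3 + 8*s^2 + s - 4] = 16 - 6*s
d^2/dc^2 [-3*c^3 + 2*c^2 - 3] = 4 - 18*c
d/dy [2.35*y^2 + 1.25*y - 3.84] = 4.7*y + 1.25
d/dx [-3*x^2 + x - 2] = 1 - 6*x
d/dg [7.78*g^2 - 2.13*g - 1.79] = 15.56*g - 2.13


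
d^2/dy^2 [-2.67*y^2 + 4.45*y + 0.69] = -5.34000000000000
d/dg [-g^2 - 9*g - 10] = -2*g - 9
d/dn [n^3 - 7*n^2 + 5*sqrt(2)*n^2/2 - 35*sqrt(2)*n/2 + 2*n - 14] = 3*n^2 - 14*n + 5*sqrt(2)*n - 35*sqrt(2)/2 + 2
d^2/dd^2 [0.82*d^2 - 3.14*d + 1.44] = 1.64000000000000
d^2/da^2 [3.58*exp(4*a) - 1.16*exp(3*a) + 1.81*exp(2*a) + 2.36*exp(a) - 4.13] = (57.28*exp(3*a) - 10.44*exp(2*a) + 7.24*exp(a) + 2.36)*exp(a)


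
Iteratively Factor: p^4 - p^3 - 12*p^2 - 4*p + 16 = (p + 2)*(p^3 - 3*p^2 - 6*p + 8) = (p + 2)^2*(p^2 - 5*p + 4) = (p - 1)*(p + 2)^2*(p - 4)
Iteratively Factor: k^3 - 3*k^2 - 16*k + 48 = (k - 4)*(k^2 + k - 12) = (k - 4)*(k - 3)*(k + 4)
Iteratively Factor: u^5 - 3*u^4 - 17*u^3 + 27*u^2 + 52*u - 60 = (u - 1)*(u^4 - 2*u^3 - 19*u^2 + 8*u + 60) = (u - 1)*(u + 3)*(u^3 - 5*u^2 - 4*u + 20) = (u - 2)*(u - 1)*(u + 3)*(u^2 - 3*u - 10) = (u - 5)*(u - 2)*(u - 1)*(u + 3)*(u + 2)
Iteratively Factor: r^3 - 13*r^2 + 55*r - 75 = (r - 5)*(r^2 - 8*r + 15) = (r - 5)*(r - 3)*(r - 5)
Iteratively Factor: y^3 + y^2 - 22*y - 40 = (y + 2)*(y^2 - y - 20) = (y + 2)*(y + 4)*(y - 5)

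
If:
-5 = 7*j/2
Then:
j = -10/7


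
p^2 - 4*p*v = p*(p - 4*v)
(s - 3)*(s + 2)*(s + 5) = s^3 + 4*s^2 - 11*s - 30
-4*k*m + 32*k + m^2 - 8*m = (-4*k + m)*(m - 8)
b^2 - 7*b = b*(b - 7)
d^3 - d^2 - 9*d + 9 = (d - 3)*(d - 1)*(d + 3)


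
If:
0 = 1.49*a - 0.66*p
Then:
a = 0.442953020134228*p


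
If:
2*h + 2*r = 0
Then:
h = -r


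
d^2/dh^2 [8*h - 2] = 0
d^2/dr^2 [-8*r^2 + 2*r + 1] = -16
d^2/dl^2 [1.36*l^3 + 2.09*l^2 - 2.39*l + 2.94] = 8.16*l + 4.18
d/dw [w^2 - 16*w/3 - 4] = 2*w - 16/3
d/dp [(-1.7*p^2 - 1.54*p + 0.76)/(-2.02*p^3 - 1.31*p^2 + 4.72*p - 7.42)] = (-3.434*p^4 - 6.2216*p^3 - 5.4358*p^2 + 27.2192*p + 7.8396)/(4.0804*p^6 + 5.2924*p^5 - 17.3527*p^4 + 17.6104*p^3 + 41.7188*p^2 - 70.0448*p + 55.0564)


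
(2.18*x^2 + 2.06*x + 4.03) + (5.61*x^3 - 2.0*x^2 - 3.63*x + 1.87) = 5.61*x^3 + 0.18*x^2 - 1.57*x + 5.9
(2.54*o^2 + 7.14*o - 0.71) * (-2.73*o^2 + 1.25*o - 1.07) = -6.9342*o^4 - 16.3172*o^3 + 8.1455*o^2 - 8.5273*o + 0.7597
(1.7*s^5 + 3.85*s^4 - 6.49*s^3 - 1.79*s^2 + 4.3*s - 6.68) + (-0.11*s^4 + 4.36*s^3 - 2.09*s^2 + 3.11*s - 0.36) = 1.7*s^5 + 3.74*s^4 - 2.13*s^3 - 3.88*s^2 + 7.41*s - 7.04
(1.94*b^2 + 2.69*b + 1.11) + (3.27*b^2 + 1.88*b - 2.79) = 5.21*b^2 + 4.57*b - 1.68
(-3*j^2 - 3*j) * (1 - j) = 3*j^3 - 3*j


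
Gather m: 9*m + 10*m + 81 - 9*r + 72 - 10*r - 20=19*m - 19*r + 133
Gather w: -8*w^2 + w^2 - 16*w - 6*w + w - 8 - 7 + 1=-7*w^2 - 21*w - 14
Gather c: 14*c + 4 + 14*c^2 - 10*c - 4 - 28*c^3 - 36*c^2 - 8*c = -28*c^3 - 22*c^2 - 4*c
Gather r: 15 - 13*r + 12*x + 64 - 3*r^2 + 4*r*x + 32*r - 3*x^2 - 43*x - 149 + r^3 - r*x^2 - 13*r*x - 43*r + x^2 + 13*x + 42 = r^3 - 3*r^2 + r*(-x^2 - 9*x - 24) - 2*x^2 - 18*x - 28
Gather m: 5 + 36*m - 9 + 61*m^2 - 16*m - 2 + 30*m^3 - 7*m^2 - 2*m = 30*m^3 + 54*m^2 + 18*m - 6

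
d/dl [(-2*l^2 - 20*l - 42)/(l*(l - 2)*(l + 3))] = 2*(l^2 + 14*l - 14)/(l^2*(l^2 - 4*l + 4))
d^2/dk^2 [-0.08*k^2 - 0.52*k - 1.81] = -0.160000000000000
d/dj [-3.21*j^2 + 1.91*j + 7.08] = 1.91 - 6.42*j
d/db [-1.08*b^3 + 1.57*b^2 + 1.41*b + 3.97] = -3.24*b^2 + 3.14*b + 1.41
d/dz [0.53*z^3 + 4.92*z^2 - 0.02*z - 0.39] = 1.59*z^2 + 9.84*z - 0.02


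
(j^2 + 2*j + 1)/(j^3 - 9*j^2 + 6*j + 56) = (j^2 + 2*j + 1)/(j^3 - 9*j^2 + 6*j + 56)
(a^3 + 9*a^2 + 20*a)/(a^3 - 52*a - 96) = a*(a^2 + 9*a + 20)/(a^3 - 52*a - 96)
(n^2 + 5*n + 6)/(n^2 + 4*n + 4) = (n + 3)/(n + 2)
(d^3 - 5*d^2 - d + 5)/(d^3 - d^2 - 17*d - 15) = (d - 1)/(d + 3)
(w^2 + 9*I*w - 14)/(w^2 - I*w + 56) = (w + 2*I)/(w - 8*I)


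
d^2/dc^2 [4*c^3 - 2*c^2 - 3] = 24*c - 4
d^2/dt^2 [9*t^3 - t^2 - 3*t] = 54*t - 2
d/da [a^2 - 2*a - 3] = 2*a - 2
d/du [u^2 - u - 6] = 2*u - 1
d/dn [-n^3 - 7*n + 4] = -3*n^2 - 7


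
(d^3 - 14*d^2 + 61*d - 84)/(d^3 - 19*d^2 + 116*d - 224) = (d - 3)/(d - 8)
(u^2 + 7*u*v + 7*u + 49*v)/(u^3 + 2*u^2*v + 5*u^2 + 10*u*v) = (u^2 + 7*u*v + 7*u + 49*v)/(u*(u^2 + 2*u*v + 5*u + 10*v))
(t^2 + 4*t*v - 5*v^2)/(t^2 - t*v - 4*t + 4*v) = (t + 5*v)/(t - 4)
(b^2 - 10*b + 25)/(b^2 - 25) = (b - 5)/(b + 5)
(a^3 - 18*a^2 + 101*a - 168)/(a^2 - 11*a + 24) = a - 7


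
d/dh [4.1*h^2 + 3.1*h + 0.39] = 8.2*h + 3.1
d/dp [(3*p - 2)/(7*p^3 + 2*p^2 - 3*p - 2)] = 2*(-21*p^3 + 18*p^2 + 4*p - 6)/(49*p^6 + 28*p^5 - 38*p^4 - 40*p^3 + p^2 + 12*p + 4)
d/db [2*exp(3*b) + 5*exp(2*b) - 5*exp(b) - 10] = (6*exp(2*b) + 10*exp(b) - 5)*exp(b)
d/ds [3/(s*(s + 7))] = 3*(-2*s - 7)/(s^2*(s^2 + 14*s + 49))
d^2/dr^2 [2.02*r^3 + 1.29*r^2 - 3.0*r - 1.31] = 12.12*r + 2.58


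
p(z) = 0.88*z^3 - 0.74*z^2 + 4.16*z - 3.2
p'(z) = 2.64*z^2 - 1.48*z + 4.16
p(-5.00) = -152.50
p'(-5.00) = 77.56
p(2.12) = 10.68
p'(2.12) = 12.89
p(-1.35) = -12.33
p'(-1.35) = 10.97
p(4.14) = 63.78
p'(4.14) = 43.28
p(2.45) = 15.49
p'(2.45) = 16.38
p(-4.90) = -144.88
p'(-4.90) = 74.80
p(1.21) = 2.31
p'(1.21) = 6.23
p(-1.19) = -10.68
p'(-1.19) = 9.66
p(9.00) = 615.82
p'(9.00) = 204.68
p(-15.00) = -3202.10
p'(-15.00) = 620.36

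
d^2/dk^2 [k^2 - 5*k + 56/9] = 2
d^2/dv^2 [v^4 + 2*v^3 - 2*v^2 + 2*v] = 12*v^2 + 12*v - 4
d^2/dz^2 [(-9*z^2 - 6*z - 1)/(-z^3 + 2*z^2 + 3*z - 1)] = 2*(9*z^6 + 18*z^5 + 51*z^4 - 91*z^3 + 21*z^2 + 51*z + 38)/(z^9 - 6*z^8 + 3*z^7 + 31*z^6 - 21*z^5 - 60*z^4 + 12*z^3 + 21*z^2 - 9*z + 1)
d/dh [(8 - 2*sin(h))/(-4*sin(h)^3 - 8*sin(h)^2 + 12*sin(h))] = (-sin(h)^3 + 5*sin(h)^2 + 8*sin(h) - 6)*cos(h)/((sin(h) - 1)^2*(sin(h) + 3)^2*sin(h)^2)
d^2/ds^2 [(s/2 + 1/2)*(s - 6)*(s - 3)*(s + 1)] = 6*s^2 - 21*s + 1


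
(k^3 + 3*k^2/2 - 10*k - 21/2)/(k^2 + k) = k + 1/2 - 21/(2*k)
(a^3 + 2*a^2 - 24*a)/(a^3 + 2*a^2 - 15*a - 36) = a*(a + 6)/(a^2 + 6*a + 9)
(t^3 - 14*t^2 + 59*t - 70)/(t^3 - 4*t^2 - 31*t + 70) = (t - 5)/(t + 5)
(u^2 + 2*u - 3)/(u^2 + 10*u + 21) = (u - 1)/(u + 7)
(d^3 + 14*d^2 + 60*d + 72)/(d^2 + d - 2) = (d^2 + 12*d + 36)/(d - 1)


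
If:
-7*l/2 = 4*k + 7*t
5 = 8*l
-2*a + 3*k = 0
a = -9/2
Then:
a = -9/2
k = -3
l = 5/8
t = 157/112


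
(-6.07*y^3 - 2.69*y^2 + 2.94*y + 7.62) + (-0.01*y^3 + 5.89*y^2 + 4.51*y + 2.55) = -6.08*y^3 + 3.2*y^2 + 7.45*y + 10.17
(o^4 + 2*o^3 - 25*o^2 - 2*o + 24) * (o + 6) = o^5 + 8*o^4 - 13*o^3 - 152*o^2 + 12*o + 144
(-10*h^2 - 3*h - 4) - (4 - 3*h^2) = -7*h^2 - 3*h - 8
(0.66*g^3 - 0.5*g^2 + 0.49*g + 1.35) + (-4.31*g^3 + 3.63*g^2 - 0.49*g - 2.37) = -3.65*g^3 + 3.13*g^2 - 1.02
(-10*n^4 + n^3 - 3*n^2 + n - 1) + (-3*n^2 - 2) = -10*n^4 + n^3 - 6*n^2 + n - 3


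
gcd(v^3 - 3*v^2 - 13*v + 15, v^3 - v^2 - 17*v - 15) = v^2 - 2*v - 15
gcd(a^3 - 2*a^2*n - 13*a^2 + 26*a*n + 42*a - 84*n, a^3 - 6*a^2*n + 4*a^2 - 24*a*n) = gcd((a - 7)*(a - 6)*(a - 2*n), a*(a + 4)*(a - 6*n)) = 1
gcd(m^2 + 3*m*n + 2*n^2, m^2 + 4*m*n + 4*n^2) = m + 2*n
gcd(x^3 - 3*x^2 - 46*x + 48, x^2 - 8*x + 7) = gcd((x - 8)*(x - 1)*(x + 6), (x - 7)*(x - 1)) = x - 1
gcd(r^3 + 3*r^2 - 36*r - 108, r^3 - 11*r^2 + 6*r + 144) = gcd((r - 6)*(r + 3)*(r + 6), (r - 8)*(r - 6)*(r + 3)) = r^2 - 3*r - 18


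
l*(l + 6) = l^2 + 6*l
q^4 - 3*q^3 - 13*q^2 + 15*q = q*(q - 5)*(q - 1)*(q + 3)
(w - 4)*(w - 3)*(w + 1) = w^3 - 6*w^2 + 5*w + 12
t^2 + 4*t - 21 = (t - 3)*(t + 7)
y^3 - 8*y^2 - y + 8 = (y - 8)*(y - 1)*(y + 1)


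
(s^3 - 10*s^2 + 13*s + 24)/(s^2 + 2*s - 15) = (s^2 - 7*s - 8)/(s + 5)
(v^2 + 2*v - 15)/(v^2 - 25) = (v - 3)/(v - 5)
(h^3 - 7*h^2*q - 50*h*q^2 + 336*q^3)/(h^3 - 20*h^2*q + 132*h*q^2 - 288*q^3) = (-h - 7*q)/(-h + 6*q)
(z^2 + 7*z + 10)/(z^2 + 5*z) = (z + 2)/z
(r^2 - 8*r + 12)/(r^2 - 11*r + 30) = (r - 2)/(r - 5)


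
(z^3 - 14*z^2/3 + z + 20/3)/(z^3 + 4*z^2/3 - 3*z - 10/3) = (z - 4)/(z + 2)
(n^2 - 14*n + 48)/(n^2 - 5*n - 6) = (n - 8)/(n + 1)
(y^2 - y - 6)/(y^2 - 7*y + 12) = (y + 2)/(y - 4)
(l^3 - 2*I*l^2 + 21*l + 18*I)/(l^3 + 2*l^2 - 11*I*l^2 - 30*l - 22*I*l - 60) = (l^2 + 4*I*l - 3)/(l^2 + l*(2 - 5*I) - 10*I)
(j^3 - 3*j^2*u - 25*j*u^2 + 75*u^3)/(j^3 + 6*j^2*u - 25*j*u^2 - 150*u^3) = (j - 3*u)/(j + 6*u)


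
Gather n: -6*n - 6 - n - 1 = -7*n - 7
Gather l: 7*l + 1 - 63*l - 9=-56*l - 8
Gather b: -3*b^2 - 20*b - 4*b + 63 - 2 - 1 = -3*b^2 - 24*b + 60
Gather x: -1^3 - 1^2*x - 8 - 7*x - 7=-8*x - 16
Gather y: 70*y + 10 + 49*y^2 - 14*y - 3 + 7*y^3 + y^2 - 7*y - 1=7*y^3 + 50*y^2 + 49*y + 6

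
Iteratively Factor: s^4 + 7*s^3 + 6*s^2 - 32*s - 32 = (s - 2)*(s^3 + 9*s^2 + 24*s + 16) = (s - 2)*(s + 4)*(s^2 + 5*s + 4) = (s - 2)*(s + 4)^2*(s + 1)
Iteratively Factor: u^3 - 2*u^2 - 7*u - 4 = (u + 1)*(u^2 - 3*u - 4) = (u + 1)^2*(u - 4)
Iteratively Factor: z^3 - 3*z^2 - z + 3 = (z - 1)*(z^2 - 2*z - 3) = (z - 3)*(z - 1)*(z + 1)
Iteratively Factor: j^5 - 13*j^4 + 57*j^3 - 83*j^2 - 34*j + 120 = (j - 3)*(j^4 - 10*j^3 + 27*j^2 - 2*j - 40) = (j - 3)*(j - 2)*(j^3 - 8*j^2 + 11*j + 20) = (j - 5)*(j - 3)*(j - 2)*(j^2 - 3*j - 4) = (j - 5)*(j - 3)*(j - 2)*(j + 1)*(j - 4)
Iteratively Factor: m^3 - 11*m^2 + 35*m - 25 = (m - 1)*(m^2 - 10*m + 25) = (m - 5)*(m - 1)*(m - 5)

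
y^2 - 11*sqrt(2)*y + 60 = (y - 6*sqrt(2))*(y - 5*sqrt(2))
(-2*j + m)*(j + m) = -2*j^2 - j*m + m^2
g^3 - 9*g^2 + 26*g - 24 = (g - 4)*(g - 3)*(g - 2)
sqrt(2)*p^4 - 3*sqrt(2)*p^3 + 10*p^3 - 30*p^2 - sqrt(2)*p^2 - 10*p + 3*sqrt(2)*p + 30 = (p - 3)*(p - 1)*(p + 5*sqrt(2))*(sqrt(2)*p + sqrt(2))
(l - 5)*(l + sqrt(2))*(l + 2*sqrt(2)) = l^3 - 5*l^2 + 3*sqrt(2)*l^2 - 15*sqrt(2)*l + 4*l - 20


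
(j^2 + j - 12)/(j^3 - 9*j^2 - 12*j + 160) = (j - 3)/(j^2 - 13*j + 40)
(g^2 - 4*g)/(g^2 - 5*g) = (g - 4)/(g - 5)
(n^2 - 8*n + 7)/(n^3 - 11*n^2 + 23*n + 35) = (n - 1)/(n^2 - 4*n - 5)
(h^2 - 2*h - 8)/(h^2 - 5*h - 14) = (h - 4)/(h - 7)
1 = 1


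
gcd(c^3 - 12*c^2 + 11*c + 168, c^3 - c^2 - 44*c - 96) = c^2 - 5*c - 24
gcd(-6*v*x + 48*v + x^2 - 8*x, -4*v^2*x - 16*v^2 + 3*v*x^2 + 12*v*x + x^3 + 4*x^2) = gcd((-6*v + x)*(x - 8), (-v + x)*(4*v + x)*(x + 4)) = 1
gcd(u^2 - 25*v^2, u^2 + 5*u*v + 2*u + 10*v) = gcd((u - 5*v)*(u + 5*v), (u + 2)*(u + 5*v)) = u + 5*v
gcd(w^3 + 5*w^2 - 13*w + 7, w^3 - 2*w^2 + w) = w^2 - 2*w + 1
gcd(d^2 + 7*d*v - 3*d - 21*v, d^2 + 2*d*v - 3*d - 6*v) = d - 3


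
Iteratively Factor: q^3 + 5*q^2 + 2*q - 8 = (q + 4)*(q^2 + q - 2) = (q - 1)*(q + 4)*(q + 2)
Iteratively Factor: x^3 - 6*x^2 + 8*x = (x - 4)*(x^2 - 2*x) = (x - 4)*(x - 2)*(x)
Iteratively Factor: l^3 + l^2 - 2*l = (l + 2)*(l^2 - l) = l*(l + 2)*(l - 1)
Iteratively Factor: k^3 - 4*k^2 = (k)*(k^2 - 4*k) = k^2*(k - 4)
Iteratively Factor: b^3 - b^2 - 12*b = (b - 4)*(b^2 + 3*b) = (b - 4)*(b + 3)*(b)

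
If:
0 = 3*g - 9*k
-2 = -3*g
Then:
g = 2/3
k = 2/9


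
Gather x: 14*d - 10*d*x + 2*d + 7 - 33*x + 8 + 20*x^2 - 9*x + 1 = 16*d + 20*x^2 + x*(-10*d - 42) + 16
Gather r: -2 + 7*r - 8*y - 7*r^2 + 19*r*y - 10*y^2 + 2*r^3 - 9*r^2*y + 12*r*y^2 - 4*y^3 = 2*r^3 + r^2*(-9*y - 7) + r*(12*y^2 + 19*y + 7) - 4*y^3 - 10*y^2 - 8*y - 2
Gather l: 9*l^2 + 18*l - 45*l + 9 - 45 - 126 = 9*l^2 - 27*l - 162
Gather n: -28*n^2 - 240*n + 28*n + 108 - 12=-28*n^2 - 212*n + 96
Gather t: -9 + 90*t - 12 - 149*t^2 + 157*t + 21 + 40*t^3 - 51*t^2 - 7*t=40*t^3 - 200*t^2 + 240*t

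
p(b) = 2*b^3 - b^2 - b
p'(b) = 6*b^2 - 2*b - 1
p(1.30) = 1.40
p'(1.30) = 6.54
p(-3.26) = -76.66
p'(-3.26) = 69.29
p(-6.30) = -533.48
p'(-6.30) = 249.74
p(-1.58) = -8.81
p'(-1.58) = 17.14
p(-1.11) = -2.86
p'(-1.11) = 8.61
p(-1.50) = -7.50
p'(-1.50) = 15.50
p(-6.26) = -523.56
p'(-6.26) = 246.65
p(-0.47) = 0.04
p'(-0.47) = 1.27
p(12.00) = 3300.00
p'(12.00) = 839.00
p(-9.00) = -1530.00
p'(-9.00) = 503.00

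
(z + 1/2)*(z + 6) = z^2 + 13*z/2 + 3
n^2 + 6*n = n*(n + 6)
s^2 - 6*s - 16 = (s - 8)*(s + 2)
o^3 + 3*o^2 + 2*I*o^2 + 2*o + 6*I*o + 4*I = (o + 1)*(o + 2)*(o + 2*I)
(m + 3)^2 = m^2 + 6*m + 9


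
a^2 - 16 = (a - 4)*(a + 4)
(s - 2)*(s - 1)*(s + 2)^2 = s^4 + s^3 - 6*s^2 - 4*s + 8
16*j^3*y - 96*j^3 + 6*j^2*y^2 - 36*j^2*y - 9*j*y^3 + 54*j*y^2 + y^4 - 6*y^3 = (-8*j + y)*(-2*j + y)*(j + y)*(y - 6)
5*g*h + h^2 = h*(5*g + h)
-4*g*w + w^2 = w*(-4*g + w)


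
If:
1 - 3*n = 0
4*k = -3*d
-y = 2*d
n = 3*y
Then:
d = -1/18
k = 1/24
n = 1/3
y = 1/9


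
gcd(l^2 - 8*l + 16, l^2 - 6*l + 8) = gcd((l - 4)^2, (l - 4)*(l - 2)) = l - 4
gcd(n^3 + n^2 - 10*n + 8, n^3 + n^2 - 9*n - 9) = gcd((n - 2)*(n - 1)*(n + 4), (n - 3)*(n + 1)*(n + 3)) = 1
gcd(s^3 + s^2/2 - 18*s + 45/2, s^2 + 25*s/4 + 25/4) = s + 5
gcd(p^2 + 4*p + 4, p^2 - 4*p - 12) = p + 2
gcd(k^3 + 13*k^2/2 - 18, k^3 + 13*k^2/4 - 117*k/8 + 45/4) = k^2 + 9*k/2 - 9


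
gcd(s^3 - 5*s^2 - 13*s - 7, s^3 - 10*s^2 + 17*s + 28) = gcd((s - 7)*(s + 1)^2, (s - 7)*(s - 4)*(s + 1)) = s^2 - 6*s - 7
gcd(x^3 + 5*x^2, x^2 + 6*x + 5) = x + 5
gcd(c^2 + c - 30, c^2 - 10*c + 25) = c - 5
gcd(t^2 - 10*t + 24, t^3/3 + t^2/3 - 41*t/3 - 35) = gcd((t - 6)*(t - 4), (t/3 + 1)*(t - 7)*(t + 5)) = 1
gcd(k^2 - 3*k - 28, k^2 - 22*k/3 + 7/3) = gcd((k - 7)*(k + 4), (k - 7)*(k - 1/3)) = k - 7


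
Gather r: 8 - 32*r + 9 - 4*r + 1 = 18 - 36*r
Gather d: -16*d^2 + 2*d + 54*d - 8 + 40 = -16*d^2 + 56*d + 32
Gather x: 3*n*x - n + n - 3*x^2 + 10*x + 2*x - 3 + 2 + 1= -3*x^2 + x*(3*n + 12)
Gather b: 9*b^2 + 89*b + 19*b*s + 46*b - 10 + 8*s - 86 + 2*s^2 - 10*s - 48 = 9*b^2 + b*(19*s + 135) + 2*s^2 - 2*s - 144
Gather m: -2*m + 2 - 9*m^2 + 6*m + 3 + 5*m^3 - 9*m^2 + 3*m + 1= 5*m^3 - 18*m^2 + 7*m + 6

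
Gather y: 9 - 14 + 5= 0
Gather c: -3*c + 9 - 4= 5 - 3*c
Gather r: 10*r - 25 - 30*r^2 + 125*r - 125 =-30*r^2 + 135*r - 150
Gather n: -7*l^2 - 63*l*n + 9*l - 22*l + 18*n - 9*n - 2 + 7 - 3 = -7*l^2 - 13*l + n*(9 - 63*l) + 2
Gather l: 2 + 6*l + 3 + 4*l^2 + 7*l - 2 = 4*l^2 + 13*l + 3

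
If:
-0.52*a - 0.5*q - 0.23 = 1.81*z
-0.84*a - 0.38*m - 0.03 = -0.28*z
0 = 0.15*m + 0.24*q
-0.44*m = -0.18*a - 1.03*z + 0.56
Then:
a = 1.04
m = -3.10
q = 1.94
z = -0.96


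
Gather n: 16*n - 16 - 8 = 16*n - 24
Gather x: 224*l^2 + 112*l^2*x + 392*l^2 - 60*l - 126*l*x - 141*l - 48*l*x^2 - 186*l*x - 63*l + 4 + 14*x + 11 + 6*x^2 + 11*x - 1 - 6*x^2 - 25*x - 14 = 616*l^2 - 48*l*x^2 - 264*l + x*(112*l^2 - 312*l)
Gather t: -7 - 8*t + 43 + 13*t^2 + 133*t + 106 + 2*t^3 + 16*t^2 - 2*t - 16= 2*t^3 + 29*t^2 + 123*t + 126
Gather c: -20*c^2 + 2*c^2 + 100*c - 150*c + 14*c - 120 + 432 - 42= -18*c^2 - 36*c + 270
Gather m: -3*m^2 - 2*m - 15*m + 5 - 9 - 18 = -3*m^2 - 17*m - 22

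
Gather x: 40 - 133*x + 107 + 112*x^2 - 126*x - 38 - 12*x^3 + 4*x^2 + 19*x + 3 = -12*x^3 + 116*x^2 - 240*x + 112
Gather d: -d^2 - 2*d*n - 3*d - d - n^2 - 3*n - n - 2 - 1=-d^2 + d*(-2*n - 4) - n^2 - 4*n - 3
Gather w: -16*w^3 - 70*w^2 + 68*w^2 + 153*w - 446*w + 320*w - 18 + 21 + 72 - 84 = -16*w^3 - 2*w^2 + 27*w - 9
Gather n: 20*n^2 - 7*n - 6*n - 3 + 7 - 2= 20*n^2 - 13*n + 2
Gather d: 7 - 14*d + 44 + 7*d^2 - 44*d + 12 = 7*d^2 - 58*d + 63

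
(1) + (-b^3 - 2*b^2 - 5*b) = -b^3 - 2*b^2 - 5*b + 1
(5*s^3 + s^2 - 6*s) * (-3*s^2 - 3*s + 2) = -15*s^5 - 18*s^4 + 25*s^3 + 20*s^2 - 12*s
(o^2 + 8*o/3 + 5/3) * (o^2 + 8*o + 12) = o^4 + 32*o^3/3 + 35*o^2 + 136*o/3 + 20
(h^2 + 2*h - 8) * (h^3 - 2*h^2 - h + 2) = h^5 - 13*h^3 + 16*h^2 + 12*h - 16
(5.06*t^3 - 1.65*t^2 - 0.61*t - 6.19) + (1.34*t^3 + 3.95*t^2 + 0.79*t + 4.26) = 6.4*t^3 + 2.3*t^2 + 0.18*t - 1.93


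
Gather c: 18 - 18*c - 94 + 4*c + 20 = -14*c - 56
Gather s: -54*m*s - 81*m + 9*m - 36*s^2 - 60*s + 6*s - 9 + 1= -72*m - 36*s^2 + s*(-54*m - 54) - 8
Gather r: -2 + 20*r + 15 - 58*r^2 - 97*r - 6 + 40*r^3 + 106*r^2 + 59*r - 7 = 40*r^3 + 48*r^2 - 18*r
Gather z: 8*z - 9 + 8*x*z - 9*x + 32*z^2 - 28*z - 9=-9*x + 32*z^2 + z*(8*x - 20) - 18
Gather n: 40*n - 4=40*n - 4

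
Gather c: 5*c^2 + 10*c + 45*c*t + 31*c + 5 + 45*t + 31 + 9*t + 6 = 5*c^2 + c*(45*t + 41) + 54*t + 42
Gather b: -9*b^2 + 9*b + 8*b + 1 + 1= -9*b^2 + 17*b + 2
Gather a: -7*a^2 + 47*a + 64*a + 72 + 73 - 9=-7*a^2 + 111*a + 136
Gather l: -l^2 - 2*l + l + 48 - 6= -l^2 - l + 42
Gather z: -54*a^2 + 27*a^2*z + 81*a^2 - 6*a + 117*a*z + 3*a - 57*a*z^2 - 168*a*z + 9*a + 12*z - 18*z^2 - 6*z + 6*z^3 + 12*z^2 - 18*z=27*a^2 + 6*a + 6*z^3 + z^2*(-57*a - 6) + z*(27*a^2 - 51*a - 12)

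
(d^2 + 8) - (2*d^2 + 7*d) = -d^2 - 7*d + 8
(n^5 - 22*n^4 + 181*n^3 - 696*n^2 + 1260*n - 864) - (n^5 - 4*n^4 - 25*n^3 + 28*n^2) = -18*n^4 + 206*n^3 - 724*n^2 + 1260*n - 864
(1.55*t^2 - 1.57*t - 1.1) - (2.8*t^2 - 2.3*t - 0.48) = -1.25*t^2 + 0.73*t - 0.62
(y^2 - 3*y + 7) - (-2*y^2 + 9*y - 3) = 3*y^2 - 12*y + 10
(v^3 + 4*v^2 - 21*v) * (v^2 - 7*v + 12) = v^5 - 3*v^4 - 37*v^3 + 195*v^2 - 252*v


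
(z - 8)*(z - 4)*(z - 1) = z^3 - 13*z^2 + 44*z - 32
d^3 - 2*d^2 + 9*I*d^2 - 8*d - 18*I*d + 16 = (d - 2)*(d + I)*(d + 8*I)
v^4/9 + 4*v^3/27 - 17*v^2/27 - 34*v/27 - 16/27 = (v/3 + 1/3)^2*(v - 8/3)*(v + 2)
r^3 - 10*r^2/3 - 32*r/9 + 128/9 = (r - 8/3)^2*(r + 2)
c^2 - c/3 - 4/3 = (c - 4/3)*(c + 1)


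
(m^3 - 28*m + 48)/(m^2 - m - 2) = (m^2 + 2*m - 24)/(m + 1)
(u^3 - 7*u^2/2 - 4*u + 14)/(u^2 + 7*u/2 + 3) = (2*u^2 - 11*u + 14)/(2*u + 3)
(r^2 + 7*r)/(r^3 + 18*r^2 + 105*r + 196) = r/(r^2 + 11*r + 28)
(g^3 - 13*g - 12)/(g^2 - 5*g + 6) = (g^3 - 13*g - 12)/(g^2 - 5*g + 6)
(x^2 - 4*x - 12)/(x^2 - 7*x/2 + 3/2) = 2*(x^2 - 4*x - 12)/(2*x^2 - 7*x + 3)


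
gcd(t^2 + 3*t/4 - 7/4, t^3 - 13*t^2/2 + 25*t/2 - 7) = t - 1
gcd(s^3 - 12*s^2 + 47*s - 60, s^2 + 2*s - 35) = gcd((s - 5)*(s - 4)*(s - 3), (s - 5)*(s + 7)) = s - 5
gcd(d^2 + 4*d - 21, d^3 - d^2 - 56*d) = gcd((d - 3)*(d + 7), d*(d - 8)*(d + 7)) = d + 7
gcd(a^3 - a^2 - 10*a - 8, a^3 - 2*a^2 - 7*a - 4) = a^2 - 3*a - 4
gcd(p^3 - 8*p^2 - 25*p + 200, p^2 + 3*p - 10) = p + 5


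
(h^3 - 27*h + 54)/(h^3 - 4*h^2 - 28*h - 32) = (-h^3 + 27*h - 54)/(-h^3 + 4*h^2 + 28*h + 32)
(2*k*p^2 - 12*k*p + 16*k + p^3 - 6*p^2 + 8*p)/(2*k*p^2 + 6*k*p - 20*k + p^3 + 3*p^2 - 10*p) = (p - 4)/(p + 5)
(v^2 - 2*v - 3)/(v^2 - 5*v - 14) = (-v^2 + 2*v + 3)/(-v^2 + 5*v + 14)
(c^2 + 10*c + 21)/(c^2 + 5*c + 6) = (c + 7)/(c + 2)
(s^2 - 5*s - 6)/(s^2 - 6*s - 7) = (s - 6)/(s - 7)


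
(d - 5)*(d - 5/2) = d^2 - 15*d/2 + 25/2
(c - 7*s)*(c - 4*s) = c^2 - 11*c*s + 28*s^2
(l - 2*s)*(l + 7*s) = l^2 + 5*l*s - 14*s^2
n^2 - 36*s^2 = (n - 6*s)*(n + 6*s)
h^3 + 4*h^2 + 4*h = h*(h + 2)^2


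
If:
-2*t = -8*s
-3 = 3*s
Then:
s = -1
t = -4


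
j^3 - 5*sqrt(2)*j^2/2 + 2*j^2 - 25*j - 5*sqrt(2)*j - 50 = (j + 2)*(j - 5*sqrt(2))*(j + 5*sqrt(2)/2)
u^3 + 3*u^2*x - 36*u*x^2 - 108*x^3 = (u - 6*x)*(u + 3*x)*(u + 6*x)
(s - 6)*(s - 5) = s^2 - 11*s + 30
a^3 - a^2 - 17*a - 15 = (a - 5)*(a + 1)*(a + 3)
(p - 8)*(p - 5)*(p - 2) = p^3 - 15*p^2 + 66*p - 80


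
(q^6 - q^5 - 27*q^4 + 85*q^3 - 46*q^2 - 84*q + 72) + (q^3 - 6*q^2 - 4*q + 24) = q^6 - q^5 - 27*q^4 + 86*q^3 - 52*q^2 - 88*q + 96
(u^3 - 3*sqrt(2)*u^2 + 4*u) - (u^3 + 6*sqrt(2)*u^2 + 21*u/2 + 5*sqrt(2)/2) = -9*sqrt(2)*u^2 - 13*u/2 - 5*sqrt(2)/2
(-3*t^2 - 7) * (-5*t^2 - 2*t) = 15*t^4 + 6*t^3 + 35*t^2 + 14*t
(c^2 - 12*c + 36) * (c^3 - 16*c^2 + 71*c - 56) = c^5 - 28*c^4 + 299*c^3 - 1484*c^2 + 3228*c - 2016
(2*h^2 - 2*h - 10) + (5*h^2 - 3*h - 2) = 7*h^2 - 5*h - 12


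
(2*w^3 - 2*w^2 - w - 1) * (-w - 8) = -2*w^4 - 14*w^3 + 17*w^2 + 9*w + 8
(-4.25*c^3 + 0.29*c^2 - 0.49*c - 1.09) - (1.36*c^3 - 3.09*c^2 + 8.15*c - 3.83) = -5.61*c^3 + 3.38*c^2 - 8.64*c + 2.74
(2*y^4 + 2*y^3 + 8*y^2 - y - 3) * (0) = 0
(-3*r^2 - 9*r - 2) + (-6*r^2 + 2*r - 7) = -9*r^2 - 7*r - 9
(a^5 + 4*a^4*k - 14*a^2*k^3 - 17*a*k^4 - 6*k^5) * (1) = a^5 + 4*a^4*k - 14*a^2*k^3 - 17*a*k^4 - 6*k^5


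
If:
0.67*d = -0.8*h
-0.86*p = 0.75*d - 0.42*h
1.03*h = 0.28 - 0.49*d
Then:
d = -0.75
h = 0.63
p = 0.96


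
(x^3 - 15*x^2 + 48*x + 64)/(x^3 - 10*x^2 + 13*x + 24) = (x - 8)/(x - 3)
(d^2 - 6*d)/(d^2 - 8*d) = (d - 6)/(d - 8)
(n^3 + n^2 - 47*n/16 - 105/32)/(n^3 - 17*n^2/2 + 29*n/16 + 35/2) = (n + 3/2)/(n - 8)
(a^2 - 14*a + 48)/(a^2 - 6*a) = (a - 8)/a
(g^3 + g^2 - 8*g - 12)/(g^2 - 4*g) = (g^3 + g^2 - 8*g - 12)/(g*(g - 4))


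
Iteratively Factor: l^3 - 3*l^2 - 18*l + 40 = (l - 5)*(l^2 + 2*l - 8) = (l - 5)*(l + 4)*(l - 2)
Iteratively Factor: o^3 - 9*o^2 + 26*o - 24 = (o - 4)*(o^2 - 5*o + 6) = (o - 4)*(o - 2)*(o - 3)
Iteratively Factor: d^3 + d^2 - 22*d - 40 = (d - 5)*(d^2 + 6*d + 8) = (d - 5)*(d + 2)*(d + 4)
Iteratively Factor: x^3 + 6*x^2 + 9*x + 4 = (x + 1)*(x^2 + 5*x + 4) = (x + 1)^2*(x + 4)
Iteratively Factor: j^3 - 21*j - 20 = (j + 1)*(j^2 - j - 20) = (j + 1)*(j + 4)*(j - 5)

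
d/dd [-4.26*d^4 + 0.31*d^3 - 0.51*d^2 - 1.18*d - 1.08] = -17.04*d^3 + 0.93*d^2 - 1.02*d - 1.18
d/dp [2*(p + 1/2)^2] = 4*p + 2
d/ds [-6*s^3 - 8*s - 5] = -18*s^2 - 8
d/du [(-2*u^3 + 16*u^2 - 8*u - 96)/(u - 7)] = 2*(-2*u^3 + 29*u^2 - 112*u + 76)/(u^2 - 14*u + 49)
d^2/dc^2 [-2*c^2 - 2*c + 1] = -4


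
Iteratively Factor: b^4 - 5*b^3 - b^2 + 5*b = (b + 1)*(b^3 - 6*b^2 + 5*b) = (b - 5)*(b + 1)*(b^2 - b) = (b - 5)*(b - 1)*(b + 1)*(b)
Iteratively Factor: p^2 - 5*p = (p)*(p - 5)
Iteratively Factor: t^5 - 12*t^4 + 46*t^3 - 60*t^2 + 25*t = (t - 1)*(t^4 - 11*t^3 + 35*t^2 - 25*t) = t*(t - 1)*(t^3 - 11*t^2 + 35*t - 25) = t*(t - 5)*(t - 1)*(t^2 - 6*t + 5) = t*(t - 5)*(t - 1)^2*(t - 5)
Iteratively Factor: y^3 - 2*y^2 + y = (y - 1)*(y^2 - y) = (y - 1)^2*(y)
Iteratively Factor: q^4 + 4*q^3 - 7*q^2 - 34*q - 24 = (q + 1)*(q^3 + 3*q^2 - 10*q - 24) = (q - 3)*(q + 1)*(q^2 + 6*q + 8) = (q - 3)*(q + 1)*(q + 4)*(q + 2)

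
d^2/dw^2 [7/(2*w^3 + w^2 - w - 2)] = 14*(-(6*w + 1)*(2*w^3 + w^2 - w - 2) + (6*w^2 + 2*w - 1)^2)/(2*w^3 + w^2 - w - 2)^3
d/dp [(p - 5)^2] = 2*p - 10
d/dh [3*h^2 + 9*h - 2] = 6*h + 9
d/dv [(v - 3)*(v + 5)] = 2*v + 2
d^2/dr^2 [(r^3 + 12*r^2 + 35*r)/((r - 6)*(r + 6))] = 2*(71*r^3 + 1296*r^2 + 7668*r + 15552)/(r^6 - 108*r^4 + 3888*r^2 - 46656)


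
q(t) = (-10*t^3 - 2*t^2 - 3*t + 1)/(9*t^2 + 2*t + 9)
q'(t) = (-18*t - 2)*(-10*t^3 - 2*t^2 - 3*t + 1)/(9*t^2 + 2*t + 9)^2 + (-30*t^2 - 4*t - 3)/(9*t^2 + 2*t + 9) = (-90*t^4 - 40*t^3 - 247*t^2 - 54*t - 29)/(81*t^4 + 36*t^3 + 166*t^2 + 36*t + 81)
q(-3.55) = 3.76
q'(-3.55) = -1.16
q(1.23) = -0.97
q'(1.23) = -1.19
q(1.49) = -1.28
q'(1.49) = -1.21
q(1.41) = -1.19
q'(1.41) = -1.21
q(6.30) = -6.86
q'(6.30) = -1.13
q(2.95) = -3.02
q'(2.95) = -1.17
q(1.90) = -1.78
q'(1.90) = -1.20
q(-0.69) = 0.45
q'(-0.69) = -0.82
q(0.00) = 0.11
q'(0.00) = -0.36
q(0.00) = 0.11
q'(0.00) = -0.36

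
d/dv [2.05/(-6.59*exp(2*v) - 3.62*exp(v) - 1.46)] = (27.019*exp(v) + 7.421)*exp(v)/(6.59*exp(2*v) + 3.62*exp(v) + 1.46)^2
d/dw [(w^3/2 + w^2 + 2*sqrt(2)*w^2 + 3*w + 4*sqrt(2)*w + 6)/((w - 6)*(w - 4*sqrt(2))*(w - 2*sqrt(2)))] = (-5*sqrt(2)*w^4 - 4*w^4 + 10*w^3 + 28*sqrt(2)*w^3 + 64*w^2 + 110*sqrt(2)*w^2 - 312*sqrt(2)*w - 120*w - 600*sqrt(2) - 384)/(w^6 - 12*sqrt(2)*w^5 - 12*w^5 + 140*w^4 + 144*sqrt(2)*w^4 - 1248*w^3 - 624*sqrt(2)*w^3 + 2304*sqrt(2)*w^2 + 4000*w^2 - 6912*sqrt(2)*w - 3072*w + 9216)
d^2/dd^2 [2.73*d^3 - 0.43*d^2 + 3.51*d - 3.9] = 16.38*d - 0.86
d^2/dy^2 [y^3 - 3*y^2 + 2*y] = 6*y - 6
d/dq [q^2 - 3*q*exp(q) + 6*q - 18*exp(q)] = -3*q*exp(q) + 2*q - 21*exp(q) + 6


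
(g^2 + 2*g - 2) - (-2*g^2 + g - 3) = 3*g^2 + g + 1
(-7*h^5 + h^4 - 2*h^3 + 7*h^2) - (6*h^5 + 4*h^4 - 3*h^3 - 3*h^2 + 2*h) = -13*h^5 - 3*h^4 + h^3 + 10*h^2 - 2*h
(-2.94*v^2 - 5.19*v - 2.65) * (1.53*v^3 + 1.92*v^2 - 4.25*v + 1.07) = -4.4982*v^5 - 13.5855*v^4 - 1.5243*v^3 + 13.8237*v^2 + 5.7092*v - 2.8355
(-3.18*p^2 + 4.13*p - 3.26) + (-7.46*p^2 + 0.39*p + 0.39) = -10.64*p^2 + 4.52*p - 2.87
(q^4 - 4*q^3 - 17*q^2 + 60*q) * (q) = q^5 - 4*q^4 - 17*q^3 + 60*q^2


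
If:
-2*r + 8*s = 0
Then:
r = 4*s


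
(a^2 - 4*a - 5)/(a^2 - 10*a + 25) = (a + 1)/(a - 5)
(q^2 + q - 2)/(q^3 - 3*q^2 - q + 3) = (q + 2)/(q^2 - 2*q - 3)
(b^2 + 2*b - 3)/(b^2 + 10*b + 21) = (b - 1)/(b + 7)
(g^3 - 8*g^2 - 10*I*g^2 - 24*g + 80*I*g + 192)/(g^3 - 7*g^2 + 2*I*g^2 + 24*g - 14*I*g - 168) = (g^2 + g*(-8 - 6*I) + 48*I)/(g^2 + g*(-7 + 6*I) - 42*I)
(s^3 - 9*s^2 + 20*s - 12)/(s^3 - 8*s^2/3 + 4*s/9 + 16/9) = 9*(s^2 - 7*s + 6)/(9*s^2 - 6*s - 8)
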